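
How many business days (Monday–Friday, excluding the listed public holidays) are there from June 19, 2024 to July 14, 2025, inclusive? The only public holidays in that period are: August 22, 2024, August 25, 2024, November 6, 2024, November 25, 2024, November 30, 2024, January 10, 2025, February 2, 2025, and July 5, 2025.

275

June 19, 2024 is a Wednesday.
From June 19, 2024 to July 14, 2025 is 391 days inclusive.
391 = 7 × 55 + 6, so there are 55 full weeks plus 6 extra days.
Each full week contributes 5 weekdays (Mon–Fri): 55 × 5 = 275.
The 6 extra days are Wed, Thu, Fri, Sat, Sun, Mon — 4 of them qualify.
Total: 275 + 4 = 279.
Holidays: August 22, 2024 (Thu); August 25, 2024 (Sun); November 6, 2024 (Wed); November 25, 2024 (Mon); November 30, 2024 (Sat); January 10, 2025 (Fri); February 2, 2025 (Sun); July 5, 2025 (Sat).
4 of the 8 holidays fall on weekdays; the rest are weekends and were already excluded.
Business days: 279 − 4 = 275.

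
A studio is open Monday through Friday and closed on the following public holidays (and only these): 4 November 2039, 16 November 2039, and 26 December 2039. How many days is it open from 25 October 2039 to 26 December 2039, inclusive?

42 working days

25 October 2039 is a Tuesday.
That's 63 days from start to end, counting both.
63 = 7 × 9, so the span is exactly 9 full weeks.
Each full week contributes 5 weekdays (Mon–Fri): 9 × 5 = 45.
Holidays: 4 November 2039 (Fri); 16 November 2039 (Wed); 26 December 2039 (Mon).
All 3 holidays fall on weekdays, so subtract 3.
Business days: 45 − 3 = 42.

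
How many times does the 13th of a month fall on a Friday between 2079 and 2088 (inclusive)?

17

Friday-the-13ths by year:
2079: Jan, Oct
2080: Sep, Dec
2081: Jun
2082: Feb, Mar, Nov
2083: Aug
2084: Oct
2085: Apr, Jul
2086: Sep, Dec
2087: Jun
2088: Feb, Aug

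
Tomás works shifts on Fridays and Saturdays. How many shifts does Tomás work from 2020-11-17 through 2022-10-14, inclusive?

2020-11-17 is a Tuesday.
That's 697 days from start to end, counting both.
697 = 7 × 99 + 4, so there are 99 full weeks plus 4 extra days.
Each full week contributes 2 days from the set (Fri, Sat): 99 × 2 = 198.
The 4 extra days are Tuesday, Wednesday, Thursday, Friday — 1 of them qualifies.
Total: 198 + 1 = 199.

199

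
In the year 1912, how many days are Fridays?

1 January 1912 is a Monday.
That's 366 days from start to end, counting both.
366 = 7 × 52 + 2, so there are 52 full weeks plus 2 extra days.
Each full week contributes one Friday: 52 so far.
The 2 extra days are Mon, Tue — none qualify.
Total: 52 + 0 = 52.

52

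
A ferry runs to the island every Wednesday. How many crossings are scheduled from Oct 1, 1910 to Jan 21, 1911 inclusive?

16 Wednesdays

Oct 1, 1910 is a Saturday.
The range spans 113 days (inclusive of both endpoints).
113 = 7 × 16 + 1, so there are 16 full weeks plus 1 extra day.
Each full week contributes one Wednesday: 16 so far.
The 1 extra day is Saturday — none qualify.
Total: 16 + 0 = 16.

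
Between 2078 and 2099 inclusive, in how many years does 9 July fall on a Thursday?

3

Day of week of July 9 in each year:
2078: Sat, 2079: Sun, 2080: Tue, 2081: Wed, 2082: Thu ✓, 2083: Fri, 2084: Sun, 2085: Mon, 2086: Tue, 2087: Wed, 2088: Fri, 2089: Sat, 2090: Sun, 2091: Mon, 2092: Wed, 2093: Thu ✓, 2094: Fri, 2095: Sat, 2096: Mon, 2097: Tue, 2098: Wed, 2099: Thu ✓
Thursdays: 2082, 2093, 2099.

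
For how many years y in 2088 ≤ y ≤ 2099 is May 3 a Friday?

1

Day of week of May 3 in each year:
2088: Mon, 2089: Tue, 2090: Wed, 2091: Thu, 2092: Sat, 2093: Sun, 2094: Mon, 2095: Tue, 2096: Thu, 2097: Fri ✓, 2098: Sat, 2099: Sun
Fridays: 2097.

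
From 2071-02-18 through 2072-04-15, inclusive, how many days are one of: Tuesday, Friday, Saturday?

2071-02-18 is a Wednesday.
From 2071-02-18 to 2072-04-15 is 423 days inclusive.
423 = 7 × 60 + 3, so there are 60 full weeks plus 3 extra days.
Each full week contributes 3 days from the set (Tue, Fri, Sat): 60 × 3 = 180.
The 3 extra days are Wed, Thu, Fri — 1 of them qualifies.
Total: 180 + 1 = 181.

181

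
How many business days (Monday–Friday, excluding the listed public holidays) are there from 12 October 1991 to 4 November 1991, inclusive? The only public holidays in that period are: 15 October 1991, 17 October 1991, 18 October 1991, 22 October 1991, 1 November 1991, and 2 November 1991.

11 business days

12 October 1991 is a Saturday.
The range spans 24 days (inclusive of both endpoints).
24 = 7 × 3 + 3, so there are 3 full weeks plus 3 extra days.
Each full week contributes 5 weekdays (Mon–Fri): 3 × 5 = 15.
The 3 extra days are Saturday, Sunday, Monday — 1 of them qualifies.
Total: 15 + 1 = 16.
Holidays: 15 October 1991 (Tue); 17 October 1991 (Thu); 18 October 1991 (Fri); 22 October 1991 (Tue); 1 November 1991 (Fri); 2 November 1991 (Sat).
5 of the 6 holidays fall on weekdays; the rest are weekends and were already excluded.
Business days: 16 − 5 = 11.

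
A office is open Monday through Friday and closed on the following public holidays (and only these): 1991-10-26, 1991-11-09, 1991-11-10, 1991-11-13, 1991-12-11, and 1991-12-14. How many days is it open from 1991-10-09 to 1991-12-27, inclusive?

1991-10-09 is a Wednesday.
The range spans 80 days (inclusive of both endpoints).
80 = 7 × 11 + 3, so there are 11 full weeks plus 3 extra days.
Each full week contributes 5 weekdays (Mon–Fri): 11 × 5 = 55.
The 3 extra days are Wednesday, Thursday, Friday — 3 of them qualify.
Total: 55 + 3 = 58.
Holidays: 1991-10-26 (Sat); 1991-11-09 (Sat); 1991-11-10 (Sun); 1991-11-13 (Wed); 1991-12-11 (Wed); 1991-12-14 (Sat).
2 of the 6 holidays fall on weekdays; the rest are weekends and were already excluded.
Business days: 58 − 2 = 56.

56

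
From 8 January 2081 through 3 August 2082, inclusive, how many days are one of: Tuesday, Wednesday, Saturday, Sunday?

327

8 January 2081 is a Wednesday.
That's 573 days from start to end, counting both.
573 = 7 × 81 + 6, so there are 81 full weeks plus 6 extra days.
Each full week contributes 4 days from the set (Tue, Wed, Sat, Sun): 81 × 4 = 324.
The 6 extra days are Wednesday, Thursday, Friday, Saturday, Sunday, Monday — 3 of them qualify.
Total: 324 + 3 = 327.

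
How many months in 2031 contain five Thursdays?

4

A month has five Thursdays exactly when Thursday falls within its first (length − 28) days.
Jan: 31 days, starts Wed → 5 of Wed, Thu, Fri ✓
Feb: 28 days, starts Sat → 5 of (none)
Mar: 31 days, starts Sat → 5 of Sat, Sun, Mon
Apr: 30 days, starts Tue → 5 of Tue, Wed
May: 31 days, starts Thu → 5 of Thu, Fri, Sat ✓
Jun: 30 days, starts Sun → 5 of Sun, Mon
Jul: 31 days, starts Tue → 5 of Tue, Wed, Thu ✓
Aug: 31 days, starts Fri → 5 of Fri, Sat, Sun
Sep: 30 days, starts Mon → 5 of Mon, Tue
Oct: 31 days, starts Wed → 5 of Wed, Thu, Fri ✓
Nov: 30 days, starts Sat → 5 of Sat, Sun
Dec: 31 days, starts Mon → 5 of Mon, Tue, Wed
Months with five Thursdays: Jan, May, Jul, Oct.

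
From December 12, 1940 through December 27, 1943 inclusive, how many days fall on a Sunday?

159

December 12, 1940 is a Thursday.
That's 1111 days from start to end, counting both.
1111 = 7 × 158 + 5, so there are 158 full weeks plus 5 extra days.
Each full week contributes one Sunday: 158 so far.
The 5 extra days are Thu, Fri, Sat, Sun, Mon — 1 of them qualifies.
Total: 158 + 1 = 159.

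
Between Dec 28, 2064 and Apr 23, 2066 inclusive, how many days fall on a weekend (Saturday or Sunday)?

Dec 28, 2064 is a Sunday.
That's 482 days from start to end, counting both.
482 = 7 × 68 + 6, so there are 68 full weeks plus 6 extra days.
Each full week contributes 2 weekend days (Sat, Sun): 68 × 2 = 136.
The 6 extra days are Sun, Mon, Tue, Wed, Thu, Fri — 1 of them qualifies.
Total: 136 + 1 = 137.

137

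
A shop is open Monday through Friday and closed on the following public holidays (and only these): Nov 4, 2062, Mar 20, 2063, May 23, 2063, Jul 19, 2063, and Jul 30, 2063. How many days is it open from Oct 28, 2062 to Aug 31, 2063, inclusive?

Oct 28, 2062 is a Saturday.
From Oct 28, 2062 to Aug 31, 2063 is 308 days inclusive.
308 = 7 × 44, so the span is exactly 44 full weeks.
Each full week contributes 5 weekdays (Mon–Fri): 44 × 5 = 220.
Holidays: Nov 4, 2062 (Sat); Mar 20, 2063 (Tue); May 23, 2063 (Wed); Jul 19, 2063 (Thu); Jul 30, 2063 (Mon).
4 of the 5 holidays fall on weekdays; the rest are weekends and were already excluded.
Business days: 220 − 4 = 216.

216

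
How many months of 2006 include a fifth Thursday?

4

A month has five Thursdays exactly when Thursday falls within its first (length − 28) days.
Jan: 31 days, starts Sun → 5 of Sun, Mon, Tue
Feb: 28 days, starts Wed → 5 of (none)
Mar: 31 days, starts Wed → 5 of Wed, Thu, Fri ✓
Apr: 30 days, starts Sat → 5 of Sat, Sun
May: 31 days, starts Mon → 5 of Mon, Tue, Wed
Jun: 30 days, starts Thu → 5 of Thu, Fri ✓
Jul: 31 days, starts Sat → 5 of Sat, Sun, Mon
Aug: 31 days, starts Tue → 5 of Tue, Wed, Thu ✓
Sep: 30 days, starts Fri → 5 of Fri, Sat
Oct: 31 days, starts Sun → 5 of Sun, Mon, Tue
Nov: 30 days, starts Wed → 5 of Wed, Thu ✓
Dec: 31 days, starts Fri → 5 of Fri, Sat, Sun
Months with five Thursdays: Mar, Jun, Aug, Nov.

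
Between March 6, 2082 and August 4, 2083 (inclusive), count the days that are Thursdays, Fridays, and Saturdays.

March 6, 2082 is a Friday.
From March 6, 2082 to August 4, 2083 is 517 days inclusive.
517 = 7 × 73 + 6, so there are 73 full weeks plus 6 extra days.
Each full week contributes 3 days from the set (Thu, Fri, Sat): 73 × 3 = 219.
The 6 extra days are Fri, Sat, Sun, Mon, Tue, Wed — 2 of them qualify.
Total: 219 + 2 = 221.

221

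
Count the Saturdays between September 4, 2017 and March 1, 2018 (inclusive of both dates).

September 4, 2017 is a Monday.
The range spans 179 days (inclusive of both endpoints).
179 = 7 × 25 + 4, so there are 25 full weeks plus 4 extra days.
Each full week contributes one Saturday: 25 so far.
The 4 extra days are Mon, Tue, Wed, Thu — none qualify.
Total: 25 + 0 = 25.

25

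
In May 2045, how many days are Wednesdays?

5

2045-05-01 is a Monday.
From 2045-05-01 to 2045-05-31 is 31 days inclusive.
31 = 7 × 4 + 3, so there are 4 full weeks plus 3 extra days.
Each full week contributes one Wednesday: 4 so far.
The 3 extra days are Monday, Tuesday, Wednesday — 1 of them qualifies.
Total: 4 + 1 = 5.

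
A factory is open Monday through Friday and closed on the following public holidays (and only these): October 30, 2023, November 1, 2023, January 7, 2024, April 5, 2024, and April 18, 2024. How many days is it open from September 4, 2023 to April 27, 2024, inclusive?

166 business days

September 4, 2023 is a Monday.
The range spans 237 days (inclusive of both endpoints).
237 = 7 × 33 + 6, so there are 33 full weeks plus 6 extra days.
Each full week contributes 5 weekdays (Mon–Fri): 33 × 5 = 165.
The 6 extra days are Monday, Tuesday, Wednesday, Thursday, Friday, Saturday — 5 of them qualify.
Total: 165 + 5 = 170.
Holidays: October 30, 2023 (Mon); November 1, 2023 (Wed); January 7, 2024 (Sun); April 5, 2024 (Fri); April 18, 2024 (Thu).
4 of the 5 holidays fall on weekdays; the rest are weekends and were already excluded.
Business days: 170 − 4 = 166.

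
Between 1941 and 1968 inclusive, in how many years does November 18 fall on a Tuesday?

4

Day of week of November 18 in each year:
1941: Tue ✓, 1942: Wed, 1943: Thu, 1944: Sat, 1945: Sun, 1946: Mon, 1947: Tue ✓, 1948: Thu, 1949: Fri, 1950: Sat, 1951: Sun, 1952: Tue ✓, 1953: Wed, 1954: Thu, 1955: Fri, 1956: Sun, 1957: Mon, 1958: Tue ✓, 1959: Wed, 1960: Fri, 1961: Sat, 1962: Sun, 1963: Mon, 1964: Wed, 1965: Thu, 1966: Fri, 1967: Sat, 1968: Mon
Tuesdays: 1941, 1947, 1952, 1958.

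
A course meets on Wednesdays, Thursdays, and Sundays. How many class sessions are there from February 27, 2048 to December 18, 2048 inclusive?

127

February 27, 2048 is a Thursday.
From February 27, 2048 to December 18, 2048 is 296 days inclusive.
296 = 7 × 42 + 2, so there are 42 full weeks plus 2 extra days.
Each full week contributes 3 days from the set (Wed, Thu, Sun): 42 × 3 = 126.
The 2 extra days are Thursday, Friday — 1 of them qualifies.
Total: 126 + 1 = 127.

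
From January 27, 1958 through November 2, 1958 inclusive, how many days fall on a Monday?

40 Mondays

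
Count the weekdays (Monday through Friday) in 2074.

261

2074-01-01 is a Monday.
That's 365 days from start to end, counting both.
365 = 7 × 52 + 1, so there are 52 full weeks plus 1 extra day.
Each full week contributes 5 weekdays (Mon–Fri): 52 × 5 = 260.
The 1 extra day is Mon — 1 of them qualifies.
Total: 260 + 1 = 261.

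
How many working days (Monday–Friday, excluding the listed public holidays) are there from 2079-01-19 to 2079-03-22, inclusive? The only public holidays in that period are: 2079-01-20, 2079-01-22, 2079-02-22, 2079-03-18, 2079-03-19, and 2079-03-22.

2079-01-19 is a Thursday.
The range spans 63 days (inclusive of both endpoints).
63 = 7 × 9, so the span is exactly 9 full weeks.
Each full week contributes 5 weekdays (Mon–Fri): 9 × 5 = 45.
Holidays: 2079-01-20 (Fri); 2079-01-22 (Sun); 2079-02-22 (Wed); 2079-03-18 (Sat); 2079-03-19 (Sun); 2079-03-22 (Wed).
3 of the 6 holidays fall on weekdays; the rest are weekends and were already excluded.
Business days: 45 − 3 = 42.

42 working days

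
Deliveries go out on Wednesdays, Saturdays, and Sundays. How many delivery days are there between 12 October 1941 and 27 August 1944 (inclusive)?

451

12 October 1941 is a Sunday.
That's 1051 days from start to end, counting both.
1051 = 7 × 150 + 1, so there are 150 full weeks plus 1 extra day.
Each full week contributes 3 days from the set (Wed, Sat, Sun): 150 × 3 = 450.
The 1 extra day is Sunday — 1 of them qualifies.
Total: 450 + 1 = 451.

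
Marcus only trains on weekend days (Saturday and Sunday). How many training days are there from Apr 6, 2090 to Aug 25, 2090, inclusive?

Apr 6, 2090 is a Thursday.
The range spans 142 days (inclusive of both endpoints).
142 = 7 × 20 + 2, so there are 20 full weeks plus 2 extra days.
Each full week contributes 2 weekend days (Sat, Sun): 20 × 2 = 40.
The 2 extra days are Thursday, Friday — none qualify.
Total: 40 + 0 = 40.

40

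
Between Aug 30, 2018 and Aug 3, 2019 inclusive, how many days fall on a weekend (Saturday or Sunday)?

97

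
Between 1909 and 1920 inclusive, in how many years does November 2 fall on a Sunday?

2

Day of week of November 2 in each year:
1909: Tue, 1910: Wed, 1911: Thu, 1912: Sat, 1913: Sun ✓, 1914: Mon, 1915: Tue, 1916: Thu, 1917: Fri, 1918: Sat, 1919: Sun ✓, 1920: Tue
Sundays: 1913, 1919.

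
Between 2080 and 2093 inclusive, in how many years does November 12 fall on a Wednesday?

Day of week of November 12 in each year:
2080: Tue, 2081: Wed ✓, 2082: Thu, 2083: Fri, 2084: Sun, 2085: Mon, 2086: Tue, 2087: Wed ✓, 2088: Fri, 2089: Sat, 2090: Sun, 2091: Mon, 2092: Wed ✓, 2093: Thu
Wednesdays: 2081, 2087, 2092.

3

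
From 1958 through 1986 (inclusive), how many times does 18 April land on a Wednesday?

4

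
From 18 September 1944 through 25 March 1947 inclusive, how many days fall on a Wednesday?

131 Wednesdays

18 September 1944 is a Monday.
From 18 September 1944 to 25 March 1947 is 919 days inclusive.
919 = 7 × 131 + 2, so there are 131 full weeks plus 2 extra days.
Each full week contributes one Wednesday: 131 so far.
The 2 extra days are Monday, Tuesday — none qualify.
Total: 131 + 0 = 131.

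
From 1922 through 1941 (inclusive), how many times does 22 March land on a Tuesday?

3

Day of week of March 22 in each year:
1922: Wed, 1923: Thu, 1924: Sat, 1925: Sun, 1926: Mon, 1927: Tue ✓, 1928: Thu, 1929: Fri, 1930: Sat, 1931: Sun, 1932: Tue ✓, 1933: Wed, 1934: Thu, 1935: Fri, 1936: Sun, 1937: Mon, 1938: Tue ✓, 1939: Wed, 1940: Fri, 1941: Sat
Tuesdays: 1927, 1932, 1938.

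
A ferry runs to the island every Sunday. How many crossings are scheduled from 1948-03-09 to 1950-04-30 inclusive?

1948-03-09 is a Tuesday.
The range spans 783 days (inclusive of both endpoints).
783 = 7 × 111 + 6, so there are 111 full weeks plus 6 extra days.
Each full week contributes one Sunday: 111 so far.
The 6 extra days are Tue, Wed, Thu, Fri, Sat, Sun — 1 of them qualifies.
Total: 111 + 1 = 112.

112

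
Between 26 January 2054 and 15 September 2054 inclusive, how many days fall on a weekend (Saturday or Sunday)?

26 January 2054 is a Monday.
That's 233 days from start to end, counting both.
233 = 7 × 33 + 2, so there are 33 full weeks plus 2 extra days.
Each full week contributes 2 weekend days (Sat, Sun): 33 × 2 = 66.
The 2 extra days are Monday, Tuesday — none qualify.
Total: 66 + 0 = 66.

66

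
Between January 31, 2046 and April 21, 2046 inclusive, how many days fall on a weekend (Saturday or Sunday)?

23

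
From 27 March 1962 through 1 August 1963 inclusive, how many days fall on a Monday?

70

27 March 1962 is a Tuesday.
The range spans 493 days (inclusive of both endpoints).
493 = 7 × 70 + 3, so there are 70 full weeks plus 3 extra days.
Each full week contributes one Monday: 70 so far.
The 3 extra days are Tuesday, Wednesday, Thursday — none qualify.
Total: 70 + 0 = 70.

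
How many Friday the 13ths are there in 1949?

The 13th falls on a Friday when the month's 13th has weekday Fri.
Jan 13 is Thu; Feb 13 is Sun; Mar 13 is Sun; Apr 13 is Wed; May 13 is Fri ✓; Jun 13 is Mon; Jul 13 is Wed; Aug 13 is Sat; Sep 13 is Tue; Oct 13 is Thu; Nov 13 is Sun; Dec 13 is Tue.
Friday the 13ths: May.

1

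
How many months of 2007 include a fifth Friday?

A month has five Fridays exactly when Friday falls within its first (length − 28) days.
Jan: 31 days, starts Mon → 5 of Mon, Tue, Wed
Feb: 28 days, starts Thu → 5 of (none)
Mar: 31 days, starts Thu → 5 of Thu, Fri, Sat ✓
Apr: 30 days, starts Sun → 5 of Sun, Mon
May: 31 days, starts Tue → 5 of Tue, Wed, Thu
Jun: 30 days, starts Fri → 5 of Fri, Sat ✓
Jul: 31 days, starts Sun → 5 of Sun, Mon, Tue
Aug: 31 days, starts Wed → 5 of Wed, Thu, Fri ✓
Sep: 30 days, starts Sat → 5 of Sat, Sun
Oct: 31 days, starts Mon → 5 of Mon, Tue, Wed
Nov: 30 days, starts Thu → 5 of Thu, Fri ✓
Dec: 31 days, starts Sat → 5 of Sat, Sun, Mon
Months with five Fridays: Mar, Jun, Aug, Nov.

4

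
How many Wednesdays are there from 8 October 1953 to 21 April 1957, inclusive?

184 Wednesdays

8 October 1953 is a Thursday.
That's 1292 days from start to end, counting both.
1292 = 7 × 184 + 4, so there are 184 full weeks plus 4 extra days.
Each full week contributes one Wednesday: 184 so far.
The 4 extra days are Thu, Fri, Sat, Sun — none qualify.
Total: 184 + 0 = 184.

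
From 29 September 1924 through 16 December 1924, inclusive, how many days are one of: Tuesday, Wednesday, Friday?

34

29 September 1924 is a Monday.
That's 79 days from start to end, counting both.
79 = 7 × 11 + 2, so there are 11 full weeks plus 2 extra days.
Each full week contributes 3 days from the set (Tue, Wed, Fri): 11 × 3 = 33.
The 2 extra days are Monday, Tuesday — 1 of them qualifies.
Total: 33 + 1 = 34.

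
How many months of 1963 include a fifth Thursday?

A month has five Thursdays exactly when Thursday falls within its first (length − 28) days.
Jan: 31 days, starts Tue → 5 of Tue, Wed, Thu ✓
Feb: 28 days, starts Fri → 5 of (none)
Mar: 31 days, starts Fri → 5 of Fri, Sat, Sun
Apr: 30 days, starts Mon → 5 of Mon, Tue
May: 31 days, starts Wed → 5 of Wed, Thu, Fri ✓
Jun: 30 days, starts Sat → 5 of Sat, Sun
Jul: 31 days, starts Mon → 5 of Mon, Tue, Wed
Aug: 31 days, starts Thu → 5 of Thu, Fri, Sat ✓
Sep: 30 days, starts Sun → 5 of Sun, Mon
Oct: 31 days, starts Tue → 5 of Tue, Wed, Thu ✓
Nov: 30 days, starts Fri → 5 of Fri, Sat
Dec: 31 days, starts Sun → 5 of Sun, Mon, Tue
Months with five Thursdays: Jan, May, Aug, Oct.

4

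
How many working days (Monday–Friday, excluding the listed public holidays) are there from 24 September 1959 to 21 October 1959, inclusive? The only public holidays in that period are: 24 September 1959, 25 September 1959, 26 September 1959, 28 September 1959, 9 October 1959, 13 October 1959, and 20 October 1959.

24 September 1959 is a Thursday.
The range spans 28 days (inclusive of both endpoints).
28 = 7 × 4, so the span is exactly 4 full weeks.
Each full week contributes 5 weekdays (Mon–Fri): 4 × 5 = 20.
Total: 20.
Holidays: 24 September 1959 (Thu); 25 September 1959 (Fri); 26 September 1959 (Sat); 28 September 1959 (Mon); 9 October 1959 (Fri); 13 October 1959 (Tue); 20 October 1959 (Tue).
6 of the 7 holidays fall on weekdays; the rest are weekends and were already excluded.
Business days: 20 − 6 = 14.

14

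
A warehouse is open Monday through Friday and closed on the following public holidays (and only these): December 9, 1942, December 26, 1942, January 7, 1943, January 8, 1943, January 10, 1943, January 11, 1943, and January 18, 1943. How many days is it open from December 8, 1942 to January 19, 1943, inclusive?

December 8, 1942 is a Tuesday.
The range spans 43 days (inclusive of both endpoints).
43 = 7 × 6 + 1, so there are 6 full weeks plus 1 extra day.
Each full week contributes 5 weekdays (Mon–Fri): 6 × 5 = 30.
The 1 extra day is Tuesday — 1 of them qualifies.
Total: 30 + 1 = 31.
Holidays: December 9, 1942 (Wed); December 26, 1942 (Sat); January 7, 1943 (Thu); January 8, 1943 (Fri); January 10, 1943 (Sun); January 11, 1943 (Mon); January 18, 1943 (Mon).
5 of the 7 holidays fall on weekdays; the rest are weekends and were already excluded.
Business days: 31 − 5 = 26.

26 working days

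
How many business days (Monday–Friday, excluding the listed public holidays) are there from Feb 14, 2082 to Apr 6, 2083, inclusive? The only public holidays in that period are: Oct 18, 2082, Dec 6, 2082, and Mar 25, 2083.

Feb 14, 2082 is a Saturday.
That's 417 days from start to end, counting both.
417 = 7 × 59 + 4, so there are 59 full weeks plus 4 extra days.
Each full week contributes 5 weekdays (Mon–Fri): 59 × 5 = 295.
The 4 extra days are Sat, Sun, Mon, Tue — 2 of them qualify.
Total: 295 + 2 = 297.
Holidays: Oct 18, 2082 (Sun); Dec 6, 2082 (Sun); Mar 25, 2083 (Thu).
1 of the 3 holidays fall on weekdays; the rest are weekends and were already excluded.
Business days: 297 − 1 = 296.

296 business days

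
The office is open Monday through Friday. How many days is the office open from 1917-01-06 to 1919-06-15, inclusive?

1917-01-06 is a Saturday.
That's 891 days from start to end, counting both.
891 = 7 × 127 + 2, so there are 127 full weeks plus 2 extra days.
Each full week contributes 5 weekdays (Mon–Fri): 127 × 5 = 635.
The 2 extra days are Sat, Sun — none qualify.
Total: 635 + 0 = 635.

635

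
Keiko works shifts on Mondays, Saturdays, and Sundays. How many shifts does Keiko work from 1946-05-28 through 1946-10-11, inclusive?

57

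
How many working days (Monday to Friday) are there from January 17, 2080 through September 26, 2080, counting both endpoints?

182

January 17, 2080 is a Wednesday.
That's 254 days from start to end, counting both.
254 = 7 × 36 + 2, so there are 36 full weeks plus 2 extra days.
Each full week contributes 5 weekdays (Mon–Fri): 36 × 5 = 180.
The 2 extra days are Wednesday, Thursday — 2 of them qualify.
Total: 180 + 2 = 182.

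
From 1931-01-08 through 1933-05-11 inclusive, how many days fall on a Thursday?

123 Thursdays

1931-01-08 is a Thursday.
That's 855 days from start to end, counting both.
855 = 7 × 122 + 1, so there are 122 full weeks plus 1 extra day.
Each full week contributes one Thursday: 122 so far.
The 1 extra day is Thursday — 1 of them qualifies.
Total: 122 + 1 = 123.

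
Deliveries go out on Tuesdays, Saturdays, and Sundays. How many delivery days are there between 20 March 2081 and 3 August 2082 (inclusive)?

20 March 2081 is a Thursday.
That's 502 days from start to end, counting both.
502 = 7 × 71 + 5, so there are 71 full weeks plus 5 extra days.
Each full week contributes 3 days from the set (Tue, Sat, Sun): 71 × 3 = 213.
The 5 extra days are Thu, Fri, Sat, Sun, Mon — 2 of them qualify.
Total: 213 + 2 = 215.

215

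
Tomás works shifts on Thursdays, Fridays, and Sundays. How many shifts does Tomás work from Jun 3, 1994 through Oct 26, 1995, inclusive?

219

Jun 3, 1994 is a Friday.
The range spans 511 days (inclusive of both endpoints).
511 = 7 × 73, so the span is exactly 73 full weeks.
Each full week contributes 3 days from the set (Thu, Fri, Sun): 73 × 3 = 219.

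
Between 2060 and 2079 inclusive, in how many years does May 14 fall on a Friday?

3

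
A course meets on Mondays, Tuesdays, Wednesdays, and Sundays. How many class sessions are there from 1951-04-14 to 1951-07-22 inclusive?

57

1951-04-14 is a Saturday.
The range spans 100 days (inclusive of both endpoints).
100 = 7 × 14 + 2, so there are 14 full weeks plus 2 extra days.
Each full week contributes 4 days from the set (Mon, Tue, Wed, Sun): 14 × 4 = 56.
The 2 extra days are Sat, Sun — 1 of them qualifies.
Total: 56 + 1 = 57.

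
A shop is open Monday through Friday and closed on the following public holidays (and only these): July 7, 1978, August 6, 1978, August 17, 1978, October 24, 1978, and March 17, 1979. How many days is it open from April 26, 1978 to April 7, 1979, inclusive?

April 26, 1978 is a Wednesday.
That's 347 days from start to end, counting both.
347 = 7 × 49 + 4, so there are 49 full weeks plus 4 extra days.
Each full week contributes 5 weekdays (Mon–Fri): 49 × 5 = 245.
The 4 extra days are Wed, Thu, Fri, Sat — 3 of them qualify.
Total: 245 + 3 = 248.
Holidays: July 7, 1978 (Fri); August 6, 1978 (Sun); August 17, 1978 (Thu); October 24, 1978 (Tue); March 17, 1979 (Sat).
3 of the 5 holidays fall on weekdays; the rest are weekends and were already excluded.
Business days: 248 − 3 = 245.

245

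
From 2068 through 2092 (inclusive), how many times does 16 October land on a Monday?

4

Day of week of October 16 in each year:
2068: Tue, 2069: Wed, 2070: Thu, 2071: Fri, 2072: Sun, 2073: Mon ✓, 2074: Tue, 2075: Wed, 2076: Fri, 2077: Sat, 2078: Sun, 2079: Mon ✓, 2080: Wed, 2081: Thu, 2082: Fri, 2083: Sat, 2084: Mon ✓, 2085: Tue, 2086: Wed, 2087: Thu, 2088: Sat, 2089: Sun, 2090: Mon ✓, 2091: Tue, 2092: Thu
Mondays: 2073, 2079, 2084, 2090.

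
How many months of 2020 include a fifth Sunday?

4

A month has five Sundays exactly when Sunday falls within its first (length − 28) days.
Jan: 31 days, starts Wed → 5 of Wed, Thu, Fri
Feb: 29 days, starts Sat → 5 of Sat
Mar: 31 days, starts Sun → 5 of Sun, Mon, Tue ✓
Apr: 30 days, starts Wed → 5 of Wed, Thu
May: 31 days, starts Fri → 5 of Fri, Sat, Sun ✓
Jun: 30 days, starts Mon → 5 of Mon, Tue
Jul: 31 days, starts Wed → 5 of Wed, Thu, Fri
Aug: 31 days, starts Sat → 5 of Sat, Sun, Mon ✓
Sep: 30 days, starts Tue → 5 of Tue, Wed
Oct: 31 days, starts Thu → 5 of Thu, Fri, Sat
Nov: 30 days, starts Sun → 5 of Sun, Mon ✓
Dec: 31 days, starts Tue → 5 of Tue, Wed, Thu
Months with five Sundays: Mar, May, Aug, Nov.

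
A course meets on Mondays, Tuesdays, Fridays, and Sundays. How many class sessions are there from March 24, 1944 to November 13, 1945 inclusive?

March 24, 1944 is a Friday.
The range spans 600 days (inclusive of both endpoints).
600 = 7 × 85 + 5, so there are 85 full weeks plus 5 extra days.
Each full week contributes 4 days from the set (Mon, Tue, Fri, Sun): 85 × 4 = 340.
The 5 extra days are Fri, Sat, Sun, Mon, Tue — 4 of them qualify.
Total: 340 + 4 = 344.

344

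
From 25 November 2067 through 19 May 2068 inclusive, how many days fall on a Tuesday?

25 November 2067 is a Friday.
The range spans 177 days (inclusive of both endpoints).
177 = 7 × 25 + 2, so there are 25 full weeks plus 2 extra days.
Each full week contributes one Tuesday: 25 so far.
The 2 extra days are Friday, Saturday — none qualify.
Total: 25 + 0 = 25.

25 Tuesdays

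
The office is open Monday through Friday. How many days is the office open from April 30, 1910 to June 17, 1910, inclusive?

35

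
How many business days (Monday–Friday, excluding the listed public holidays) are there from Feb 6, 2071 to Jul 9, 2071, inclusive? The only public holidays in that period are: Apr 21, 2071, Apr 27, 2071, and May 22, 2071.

Feb 6, 2071 is a Friday.
From Feb 6, 2071 to Jul 9, 2071 is 154 days inclusive.
154 = 7 × 22, so the span is exactly 22 full weeks.
Each full week contributes 5 weekdays (Mon–Fri): 22 × 5 = 110.
Holidays: Apr 21, 2071 (Tue); Apr 27, 2071 (Mon); May 22, 2071 (Fri).
All 3 holidays fall on weekdays, so subtract 3.
Business days: 110 − 3 = 107.

107 business days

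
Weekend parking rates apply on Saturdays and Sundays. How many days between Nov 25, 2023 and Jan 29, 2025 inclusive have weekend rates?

124

Nov 25, 2023 is a Saturday.
From Nov 25, 2023 to Jan 29, 2025 is 432 days inclusive.
432 = 7 × 61 + 5, so there are 61 full weeks plus 5 extra days.
Each full week contributes 2 weekend days (Sat, Sun): 61 × 2 = 122.
The 5 extra days are Sat, Sun, Mon, Tue, Wed — 2 of them qualify.
Total: 122 + 2 = 124.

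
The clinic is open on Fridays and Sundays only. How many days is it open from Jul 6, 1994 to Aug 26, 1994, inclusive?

Jul 6, 1994 is a Wednesday.
That's 52 days from start to end, counting both.
52 = 7 × 7 + 3, so there are 7 full weeks plus 3 extra days.
Each full week contributes 2 days from the set (Fri, Sun): 7 × 2 = 14.
The 3 extra days are Wed, Thu, Fri — 1 of them qualifies.
Total: 14 + 1 = 15.

15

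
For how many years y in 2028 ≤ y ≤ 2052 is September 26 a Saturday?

Day of week of September 26 in each year:
2028: Tue, 2029: Wed, 2030: Thu, 2031: Fri, 2032: Sun, 2033: Mon, 2034: Tue, 2035: Wed, 2036: Fri, 2037: Sat ✓, 2038: Sun, 2039: Mon, 2040: Wed, 2041: Thu, 2042: Fri, 2043: Sat ✓, 2044: Mon, 2045: Tue, 2046: Wed, 2047: Thu, 2048: Sat ✓, 2049: Sun, 2050: Mon, 2051: Tue, 2052: Thu
Saturdays: 2037, 2043, 2048.

3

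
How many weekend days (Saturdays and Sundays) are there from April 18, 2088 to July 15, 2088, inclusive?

25

April 18, 2088 is a Sunday.
That's 89 days from start to end, counting both.
89 = 7 × 12 + 5, so there are 12 full weeks plus 5 extra days.
Each full week contributes 2 weekend days (Sat, Sun): 12 × 2 = 24.
The 5 extra days are Sunday, Monday, Tuesday, Wednesday, Thursday — 1 of them qualifies.
Total: 24 + 1 = 25.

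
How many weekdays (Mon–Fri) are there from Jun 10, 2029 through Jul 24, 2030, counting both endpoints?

Jun 10, 2029 is a Sunday.
The range spans 410 days (inclusive of both endpoints).
410 = 7 × 58 + 4, so there are 58 full weeks plus 4 extra days.
Each full week contributes 5 weekdays (Mon–Fri): 58 × 5 = 290.
The 4 extra days are Sunday, Monday, Tuesday, Wednesday — 3 of them qualify.
Total: 290 + 3 = 293.

293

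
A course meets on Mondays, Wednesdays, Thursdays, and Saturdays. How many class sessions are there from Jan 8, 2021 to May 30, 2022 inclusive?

290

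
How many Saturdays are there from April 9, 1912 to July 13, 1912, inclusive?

14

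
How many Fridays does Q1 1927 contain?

12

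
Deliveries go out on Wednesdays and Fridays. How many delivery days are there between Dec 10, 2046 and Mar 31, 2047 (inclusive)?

32

Dec 10, 2046 is a Monday.
That's 112 days from start to end, counting both.
112 = 7 × 16, so the span is exactly 16 full weeks.
Each full week contributes 2 days from the set (Wed, Fri): 16 × 2 = 32.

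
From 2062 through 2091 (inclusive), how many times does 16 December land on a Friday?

4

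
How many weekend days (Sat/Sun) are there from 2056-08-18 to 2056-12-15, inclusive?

34

2056-08-18 is a Friday.
From 2056-08-18 to 2056-12-15 is 120 days inclusive.
120 = 7 × 17 + 1, so there are 17 full weeks plus 1 extra day.
Each full week contributes 2 weekend days (Sat, Sun): 17 × 2 = 34.
The 1 extra day is Fri — none qualify.
Total: 34 + 0 = 34.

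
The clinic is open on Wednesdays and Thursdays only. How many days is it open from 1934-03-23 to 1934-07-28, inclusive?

1934-03-23 is a Friday.
From 1934-03-23 to 1934-07-28 is 128 days inclusive.
128 = 7 × 18 + 2, so there are 18 full weeks plus 2 extra days.
Each full week contributes 2 days from the set (Wed, Thu): 18 × 2 = 36.
The 2 extra days are Fri, Sat — none qualify.
Total: 36 + 0 = 36.

36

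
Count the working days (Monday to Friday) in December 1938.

1 December 1938 is a Thursday.
From 1 December 1938 to 31 December 1938 is 31 days inclusive.
31 = 7 × 4 + 3, so there are 4 full weeks plus 3 extra days.
Each full week contributes 5 weekdays (Mon–Fri): 4 × 5 = 20.
The 3 extra days are Thu, Fri, Sat — 2 of them qualify.
Total: 20 + 2 = 22.

22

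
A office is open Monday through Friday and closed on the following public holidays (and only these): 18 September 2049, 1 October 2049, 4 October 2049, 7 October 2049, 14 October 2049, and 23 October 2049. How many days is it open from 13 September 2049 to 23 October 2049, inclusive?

13 September 2049 is a Monday.
That's 41 days from start to end, counting both.
41 = 7 × 5 + 6, so there are 5 full weeks plus 6 extra days.
Each full week contributes 5 weekdays (Mon–Fri): 5 × 5 = 25.
The 6 extra days are Monday, Tuesday, Wednesday, Thursday, Friday, Saturday — 5 of them qualify.
Total: 25 + 5 = 30.
Holidays: 18 September 2049 (Sat); 1 October 2049 (Fri); 4 October 2049 (Mon); 7 October 2049 (Thu); 14 October 2049 (Thu); 23 October 2049 (Sat).
4 of the 6 holidays fall on weekdays; the rest are weekends and were already excluded.
Business days: 30 − 4 = 26.

26 working days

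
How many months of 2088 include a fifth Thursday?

A month has five Thursdays exactly when Thursday falls within its first (length − 28) days.
Jan: 31 days, starts Thu → 5 of Thu, Fri, Sat ✓
Feb: 29 days, starts Sun → 5 of Sun
Mar: 31 days, starts Mon → 5 of Mon, Tue, Wed
Apr: 30 days, starts Thu → 5 of Thu, Fri ✓
May: 31 days, starts Sat → 5 of Sat, Sun, Mon
Jun: 30 days, starts Tue → 5 of Tue, Wed
Jul: 31 days, starts Thu → 5 of Thu, Fri, Sat ✓
Aug: 31 days, starts Sun → 5 of Sun, Mon, Tue
Sep: 30 days, starts Wed → 5 of Wed, Thu ✓
Oct: 31 days, starts Fri → 5 of Fri, Sat, Sun
Nov: 30 days, starts Mon → 5 of Mon, Tue
Dec: 31 days, starts Wed → 5 of Wed, Thu, Fri ✓
Months with five Thursdays: Jan, Apr, Jul, Sep, Dec.

5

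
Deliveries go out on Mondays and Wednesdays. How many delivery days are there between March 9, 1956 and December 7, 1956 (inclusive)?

78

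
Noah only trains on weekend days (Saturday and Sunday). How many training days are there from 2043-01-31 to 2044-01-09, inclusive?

99

2043-01-31 is a Saturday.
From 2043-01-31 to 2044-01-09 is 344 days inclusive.
344 = 7 × 49 + 1, so there are 49 full weeks plus 1 extra day.
Each full week contributes 2 weekend days (Sat, Sun): 49 × 2 = 98.
The 1 extra day is Saturday — 1 of them qualifies.
Total: 98 + 1 = 99.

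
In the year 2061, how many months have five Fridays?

4

A month has five Fridays exactly when Friday falls within its first (length − 28) days.
Jan: 31 days, starts Sat → 5 of Sat, Sun, Mon
Feb: 28 days, starts Tue → 5 of (none)
Mar: 31 days, starts Tue → 5 of Tue, Wed, Thu
Apr: 30 days, starts Fri → 5 of Fri, Sat ✓
May: 31 days, starts Sun → 5 of Sun, Mon, Tue
Jun: 30 days, starts Wed → 5 of Wed, Thu
Jul: 31 days, starts Fri → 5 of Fri, Sat, Sun ✓
Aug: 31 days, starts Mon → 5 of Mon, Tue, Wed
Sep: 30 days, starts Thu → 5 of Thu, Fri ✓
Oct: 31 days, starts Sat → 5 of Sat, Sun, Mon
Nov: 30 days, starts Tue → 5 of Tue, Wed
Dec: 31 days, starts Thu → 5 of Thu, Fri, Sat ✓
Months with five Fridays: Apr, Jul, Sep, Dec.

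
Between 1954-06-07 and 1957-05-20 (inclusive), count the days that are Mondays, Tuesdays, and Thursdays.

1954-06-07 is a Monday.
From 1954-06-07 to 1957-05-20 is 1079 days inclusive.
1079 = 7 × 154 + 1, so there are 154 full weeks plus 1 extra day.
Each full week contributes 3 days from the set (Mon, Tue, Thu): 154 × 3 = 462.
The 1 extra day is Monday — 1 of them qualifies.
Total: 462 + 1 = 463.

463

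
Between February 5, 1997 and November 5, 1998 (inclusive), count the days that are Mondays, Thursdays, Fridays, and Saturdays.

365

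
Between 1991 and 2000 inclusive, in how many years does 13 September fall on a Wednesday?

Day of week of September 13 in each year:
1991: Fri, 1992: Sun, 1993: Mon, 1994: Tue, 1995: Wed ✓, 1996: Fri, 1997: Sat, 1998: Sun, 1999: Mon, 2000: Wed ✓
Wednesdays: 1995, 2000.

2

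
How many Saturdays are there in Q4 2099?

13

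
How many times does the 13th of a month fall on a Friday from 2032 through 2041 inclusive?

18

Friday-the-13ths by year:
2032: Feb, Aug
2033: May
2034: Jan, Oct
2035: Apr, Jul
2036: Jun
2037: Feb, Mar, Nov
2038: Aug
2039: May
2040: Jan, Apr, Jul
2041: Sep, Dec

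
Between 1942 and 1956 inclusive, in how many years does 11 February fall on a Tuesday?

Day of week of February 11 in each year:
1942: Wed, 1943: Thu, 1944: Fri, 1945: Sun, 1946: Mon, 1947: Tue ✓, 1948: Wed, 1949: Fri, 1950: Sat, 1951: Sun, 1952: Mon, 1953: Wed, 1954: Thu, 1955: Fri, 1956: Sat
Tuesdays: 1947.

1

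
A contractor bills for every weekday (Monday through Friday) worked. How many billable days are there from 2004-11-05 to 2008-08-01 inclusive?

2004-11-05 is a Friday.
That's 1366 days from start to end, counting both.
1366 = 7 × 195 + 1, so there are 195 full weeks plus 1 extra day.
Each full week contributes 5 weekdays (Mon–Fri): 195 × 5 = 975.
The 1 extra day is Friday — 1 of them qualifies.
Total: 975 + 1 = 976.

976 weekdays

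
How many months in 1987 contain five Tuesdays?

4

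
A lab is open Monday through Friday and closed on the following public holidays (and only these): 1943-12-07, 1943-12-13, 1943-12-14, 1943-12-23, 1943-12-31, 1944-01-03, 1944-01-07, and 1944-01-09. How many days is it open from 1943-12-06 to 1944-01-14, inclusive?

23 business days

1943-12-06 is a Monday.
The range spans 40 days (inclusive of both endpoints).
40 = 7 × 5 + 5, so there are 5 full weeks plus 5 extra days.
Each full week contributes 5 weekdays (Mon–Fri): 5 × 5 = 25.
The 5 extra days are Mon, Tue, Wed, Thu, Fri — 5 of them qualify.
Total: 25 + 5 = 30.
Holidays: 1943-12-07 (Tue); 1943-12-13 (Mon); 1943-12-14 (Tue); 1943-12-23 (Thu); 1943-12-31 (Fri); 1944-01-03 (Mon); 1944-01-07 (Fri); 1944-01-09 (Sun).
7 of the 8 holidays fall on weekdays; the rest are weekends and were already excluded.
Business days: 30 − 7 = 23.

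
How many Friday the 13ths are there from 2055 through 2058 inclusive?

Friday-the-13ths by year:
2055: Aug
2056: Oct
2057: Apr, Jul
2058: Sep, Dec

6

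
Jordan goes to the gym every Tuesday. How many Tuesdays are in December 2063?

4

1 December 2063 is a Saturday.
That's 31 days from start to end, counting both.
31 = 7 × 4 + 3, so there are 4 full weeks plus 3 extra days.
Each full week contributes one Tuesday: 4 so far.
The 3 extra days are Sat, Sun, Mon — none qualify.
Total: 4 + 0 = 4.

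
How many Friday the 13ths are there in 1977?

1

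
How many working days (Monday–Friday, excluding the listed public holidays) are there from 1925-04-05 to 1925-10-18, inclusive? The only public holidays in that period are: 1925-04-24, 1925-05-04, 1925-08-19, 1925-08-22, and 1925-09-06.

137

1925-04-05 is a Sunday.
That's 197 days from start to end, counting both.
197 = 7 × 28 + 1, so there are 28 full weeks plus 1 extra day.
Each full week contributes 5 weekdays (Mon–Fri): 28 × 5 = 140.
The 1 extra day is Sun — none qualify.
Total: 140 + 0 = 140.
Holidays: 1925-04-24 (Fri); 1925-05-04 (Mon); 1925-08-19 (Wed); 1925-08-22 (Sat); 1925-09-06 (Sun).
3 of the 5 holidays fall on weekdays; the rest are weekends and were already excluded.
Business days: 140 − 3 = 137.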